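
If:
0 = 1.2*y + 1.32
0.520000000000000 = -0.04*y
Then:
No Solution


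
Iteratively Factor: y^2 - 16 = (y + 4)*(y - 4)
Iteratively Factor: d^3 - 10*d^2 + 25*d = (d)*(d^2 - 10*d + 25) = d*(d - 5)*(d - 5)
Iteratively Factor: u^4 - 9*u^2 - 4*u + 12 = (u - 3)*(u^3 + 3*u^2 - 4) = (u - 3)*(u + 2)*(u^2 + u - 2) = (u - 3)*(u - 1)*(u + 2)*(u + 2)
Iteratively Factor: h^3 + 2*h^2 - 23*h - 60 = (h + 4)*(h^2 - 2*h - 15) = (h + 3)*(h + 4)*(h - 5)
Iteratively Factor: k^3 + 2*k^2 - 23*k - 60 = (k + 3)*(k^2 - k - 20) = (k + 3)*(k + 4)*(k - 5)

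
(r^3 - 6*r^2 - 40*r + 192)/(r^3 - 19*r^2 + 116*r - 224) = (r + 6)/(r - 7)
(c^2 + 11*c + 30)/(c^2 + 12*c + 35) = (c + 6)/(c + 7)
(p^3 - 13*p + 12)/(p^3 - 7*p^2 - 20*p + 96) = (p - 1)/(p - 8)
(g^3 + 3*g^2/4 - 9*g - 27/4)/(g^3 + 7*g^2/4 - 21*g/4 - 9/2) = (g - 3)/(g - 2)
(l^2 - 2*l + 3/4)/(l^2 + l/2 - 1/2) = (l - 3/2)/(l + 1)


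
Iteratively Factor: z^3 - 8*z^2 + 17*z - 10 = (z - 2)*(z^2 - 6*z + 5) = (z - 2)*(z - 1)*(z - 5)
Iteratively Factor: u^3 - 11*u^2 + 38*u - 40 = (u - 5)*(u^2 - 6*u + 8) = (u - 5)*(u - 2)*(u - 4)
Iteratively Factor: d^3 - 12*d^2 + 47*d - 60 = (d - 3)*(d^2 - 9*d + 20) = (d - 5)*(d - 3)*(d - 4)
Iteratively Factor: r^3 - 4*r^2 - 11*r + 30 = (r + 3)*(r^2 - 7*r + 10) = (r - 2)*(r + 3)*(r - 5)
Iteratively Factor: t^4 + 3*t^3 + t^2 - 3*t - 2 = (t - 1)*(t^3 + 4*t^2 + 5*t + 2) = (t - 1)*(t + 1)*(t^2 + 3*t + 2) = (t - 1)*(t + 1)*(t + 2)*(t + 1)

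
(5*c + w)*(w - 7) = 5*c*w - 35*c + w^2 - 7*w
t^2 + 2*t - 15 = (t - 3)*(t + 5)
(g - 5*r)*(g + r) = g^2 - 4*g*r - 5*r^2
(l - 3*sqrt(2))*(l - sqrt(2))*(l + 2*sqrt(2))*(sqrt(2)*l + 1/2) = sqrt(2)*l^4 - 7*l^3/2 - 11*sqrt(2)*l^2 + 19*l + 6*sqrt(2)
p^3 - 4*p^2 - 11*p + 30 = (p - 5)*(p - 2)*(p + 3)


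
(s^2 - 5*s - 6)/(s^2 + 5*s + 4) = (s - 6)/(s + 4)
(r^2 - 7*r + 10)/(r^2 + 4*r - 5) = (r^2 - 7*r + 10)/(r^2 + 4*r - 5)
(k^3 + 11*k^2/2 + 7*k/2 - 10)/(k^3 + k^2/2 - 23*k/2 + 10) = (2*k + 5)/(2*k - 5)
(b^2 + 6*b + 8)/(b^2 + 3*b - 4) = (b + 2)/(b - 1)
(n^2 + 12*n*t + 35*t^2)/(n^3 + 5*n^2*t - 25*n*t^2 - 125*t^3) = (-n - 7*t)/(-n^2 + 25*t^2)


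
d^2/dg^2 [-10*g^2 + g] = -20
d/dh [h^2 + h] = 2*h + 1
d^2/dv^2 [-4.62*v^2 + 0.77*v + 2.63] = -9.24000000000000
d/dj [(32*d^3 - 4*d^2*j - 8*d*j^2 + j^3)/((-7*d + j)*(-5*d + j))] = (244*d^4 - 624*d^3*j + 205*d^2*j^2 - 24*d*j^3 + j^4)/(1225*d^4 - 840*d^3*j + 214*d^2*j^2 - 24*d*j^3 + j^4)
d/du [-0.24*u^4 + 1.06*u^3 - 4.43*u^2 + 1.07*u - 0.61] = -0.96*u^3 + 3.18*u^2 - 8.86*u + 1.07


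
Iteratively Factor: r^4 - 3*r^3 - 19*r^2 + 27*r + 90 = (r - 5)*(r^3 + 2*r^2 - 9*r - 18) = (r - 5)*(r + 2)*(r^2 - 9) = (r - 5)*(r - 3)*(r + 2)*(r + 3)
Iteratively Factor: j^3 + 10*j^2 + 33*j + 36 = (j + 3)*(j^2 + 7*j + 12) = (j + 3)^2*(j + 4)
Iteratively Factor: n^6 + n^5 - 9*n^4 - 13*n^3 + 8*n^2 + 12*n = (n + 2)*(n^5 - n^4 - 7*n^3 + n^2 + 6*n) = (n - 1)*(n + 2)*(n^4 - 7*n^2 - 6*n) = n*(n - 1)*(n + 2)*(n^3 - 7*n - 6) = n*(n - 3)*(n - 1)*(n + 2)*(n^2 + 3*n + 2) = n*(n - 3)*(n - 1)*(n + 1)*(n + 2)*(n + 2)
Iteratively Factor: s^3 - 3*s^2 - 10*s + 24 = (s + 3)*(s^2 - 6*s + 8) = (s - 2)*(s + 3)*(s - 4)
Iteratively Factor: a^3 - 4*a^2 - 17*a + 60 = (a + 4)*(a^2 - 8*a + 15) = (a - 3)*(a + 4)*(a - 5)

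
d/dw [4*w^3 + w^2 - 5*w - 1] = 12*w^2 + 2*w - 5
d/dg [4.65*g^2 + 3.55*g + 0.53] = 9.3*g + 3.55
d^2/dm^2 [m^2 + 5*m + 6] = 2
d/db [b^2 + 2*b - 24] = 2*b + 2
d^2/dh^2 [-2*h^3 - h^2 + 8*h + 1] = -12*h - 2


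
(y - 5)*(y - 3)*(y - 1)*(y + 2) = y^4 - 7*y^3 + 5*y^2 + 31*y - 30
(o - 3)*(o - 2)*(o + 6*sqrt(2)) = o^3 - 5*o^2 + 6*sqrt(2)*o^2 - 30*sqrt(2)*o + 6*o + 36*sqrt(2)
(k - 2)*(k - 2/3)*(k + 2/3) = k^3 - 2*k^2 - 4*k/9 + 8/9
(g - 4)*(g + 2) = g^2 - 2*g - 8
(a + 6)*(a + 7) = a^2 + 13*a + 42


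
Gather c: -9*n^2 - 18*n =-9*n^2 - 18*n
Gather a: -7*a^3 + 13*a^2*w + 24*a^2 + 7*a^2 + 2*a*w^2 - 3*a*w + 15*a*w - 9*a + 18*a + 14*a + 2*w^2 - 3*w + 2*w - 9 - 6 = -7*a^3 + a^2*(13*w + 31) + a*(2*w^2 + 12*w + 23) + 2*w^2 - w - 15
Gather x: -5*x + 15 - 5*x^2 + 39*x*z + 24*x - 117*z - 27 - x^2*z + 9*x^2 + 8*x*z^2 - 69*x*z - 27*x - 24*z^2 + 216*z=x^2*(4 - z) + x*(8*z^2 - 30*z - 8) - 24*z^2 + 99*z - 12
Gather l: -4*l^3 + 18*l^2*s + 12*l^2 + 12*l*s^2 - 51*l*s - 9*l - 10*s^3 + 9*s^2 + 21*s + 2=-4*l^3 + l^2*(18*s + 12) + l*(12*s^2 - 51*s - 9) - 10*s^3 + 9*s^2 + 21*s + 2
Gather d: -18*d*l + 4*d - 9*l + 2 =d*(4 - 18*l) - 9*l + 2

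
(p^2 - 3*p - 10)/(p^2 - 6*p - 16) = (p - 5)/(p - 8)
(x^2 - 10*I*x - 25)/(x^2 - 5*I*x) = (x - 5*I)/x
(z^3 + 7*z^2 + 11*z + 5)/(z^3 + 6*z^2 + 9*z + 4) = (z + 5)/(z + 4)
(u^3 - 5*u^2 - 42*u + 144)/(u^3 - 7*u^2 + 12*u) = (u^2 - 2*u - 48)/(u*(u - 4))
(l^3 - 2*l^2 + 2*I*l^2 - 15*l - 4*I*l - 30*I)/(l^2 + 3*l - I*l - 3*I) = (l^2 + l*(-5 + 2*I) - 10*I)/(l - I)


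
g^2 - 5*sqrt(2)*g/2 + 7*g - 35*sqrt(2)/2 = (g + 7)*(g - 5*sqrt(2)/2)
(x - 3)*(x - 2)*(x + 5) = x^3 - 19*x + 30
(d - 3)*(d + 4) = d^2 + d - 12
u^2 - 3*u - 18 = (u - 6)*(u + 3)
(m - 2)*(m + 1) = m^2 - m - 2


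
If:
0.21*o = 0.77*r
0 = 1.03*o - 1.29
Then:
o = 1.25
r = 0.34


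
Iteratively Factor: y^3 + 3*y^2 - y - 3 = (y - 1)*(y^2 + 4*y + 3) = (y - 1)*(y + 3)*(y + 1)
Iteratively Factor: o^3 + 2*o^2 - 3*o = (o)*(o^2 + 2*o - 3) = o*(o - 1)*(o + 3)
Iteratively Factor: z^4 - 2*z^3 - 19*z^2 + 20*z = (z)*(z^3 - 2*z^2 - 19*z + 20) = z*(z + 4)*(z^2 - 6*z + 5) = z*(z - 1)*(z + 4)*(z - 5)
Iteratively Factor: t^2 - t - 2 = (t - 2)*(t + 1)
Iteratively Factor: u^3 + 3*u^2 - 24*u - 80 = (u + 4)*(u^2 - u - 20) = (u + 4)^2*(u - 5)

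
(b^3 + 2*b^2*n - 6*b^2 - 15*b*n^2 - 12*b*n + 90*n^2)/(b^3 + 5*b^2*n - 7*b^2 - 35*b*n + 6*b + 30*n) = (b - 3*n)/(b - 1)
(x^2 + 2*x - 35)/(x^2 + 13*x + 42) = (x - 5)/(x + 6)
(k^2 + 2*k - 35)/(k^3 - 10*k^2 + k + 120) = (k + 7)/(k^2 - 5*k - 24)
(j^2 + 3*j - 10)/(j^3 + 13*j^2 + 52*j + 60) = (j - 2)/(j^2 + 8*j + 12)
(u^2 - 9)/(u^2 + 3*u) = (u - 3)/u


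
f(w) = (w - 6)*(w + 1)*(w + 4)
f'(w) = (w - 6)*(w + 1) + (w - 6)*(w + 4) + (w + 1)*(w + 4) = 3*w^2 - 2*w - 26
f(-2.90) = 18.60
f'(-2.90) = 5.03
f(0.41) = -34.76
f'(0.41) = -26.32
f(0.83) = -45.70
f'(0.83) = -25.59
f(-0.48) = -11.86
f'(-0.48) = -24.35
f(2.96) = -83.79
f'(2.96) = -5.64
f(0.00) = -24.00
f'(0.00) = -26.00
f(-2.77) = 19.09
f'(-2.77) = 2.56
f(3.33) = -84.74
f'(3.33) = 0.61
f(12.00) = 1248.00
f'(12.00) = 382.00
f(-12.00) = -1584.00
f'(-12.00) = 430.00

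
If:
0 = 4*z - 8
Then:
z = 2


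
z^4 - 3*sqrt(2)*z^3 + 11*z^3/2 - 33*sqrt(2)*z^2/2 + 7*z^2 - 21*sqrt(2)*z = z*(z + 2)*(z + 7/2)*(z - 3*sqrt(2))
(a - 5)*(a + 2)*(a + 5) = a^3 + 2*a^2 - 25*a - 50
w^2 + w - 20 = (w - 4)*(w + 5)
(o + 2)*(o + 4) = o^2 + 6*o + 8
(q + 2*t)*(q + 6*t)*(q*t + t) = q^3*t + 8*q^2*t^2 + q^2*t + 12*q*t^3 + 8*q*t^2 + 12*t^3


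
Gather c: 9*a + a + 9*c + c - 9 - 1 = 10*a + 10*c - 10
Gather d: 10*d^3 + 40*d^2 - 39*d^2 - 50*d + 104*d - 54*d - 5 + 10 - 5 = 10*d^3 + d^2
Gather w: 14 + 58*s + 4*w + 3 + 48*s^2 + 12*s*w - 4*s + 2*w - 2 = 48*s^2 + 54*s + w*(12*s + 6) + 15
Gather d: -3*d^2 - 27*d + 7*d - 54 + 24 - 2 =-3*d^2 - 20*d - 32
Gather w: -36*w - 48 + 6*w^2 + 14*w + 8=6*w^2 - 22*w - 40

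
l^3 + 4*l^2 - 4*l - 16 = (l - 2)*(l + 2)*(l + 4)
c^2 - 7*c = c*(c - 7)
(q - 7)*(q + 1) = q^2 - 6*q - 7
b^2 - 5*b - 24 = (b - 8)*(b + 3)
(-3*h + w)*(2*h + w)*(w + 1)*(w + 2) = -6*h^2*w^2 - 18*h^2*w - 12*h^2 - h*w^3 - 3*h*w^2 - 2*h*w + w^4 + 3*w^3 + 2*w^2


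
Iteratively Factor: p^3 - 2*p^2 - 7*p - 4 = (p + 1)*(p^2 - 3*p - 4) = (p + 1)^2*(p - 4)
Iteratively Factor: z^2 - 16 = (z - 4)*(z + 4)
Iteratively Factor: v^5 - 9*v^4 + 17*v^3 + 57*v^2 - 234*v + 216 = (v - 4)*(v^4 - 5*v^3 - 3*v^2 + 45*v - 54) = (v - 4)*(v + 3)*(v^3 - 8*v^2 + 21*v - 18) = (v - 4)*(v - 3)*(v + 3)*(v^2 - 5*v + 6) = (v - 4)*(v - 3)^2*(v + 3)*(v - 2)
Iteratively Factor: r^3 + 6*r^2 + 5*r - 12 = (r + 3)*(r^2 + 3*r - 4) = (r - 1)*(r + 3)*(r + 4)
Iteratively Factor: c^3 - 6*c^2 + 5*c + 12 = (c - 4)*(c^2 - 2*c - 3) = (c - 4)*(c - 3)*(c + 1)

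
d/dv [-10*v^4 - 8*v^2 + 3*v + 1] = -40*v^3 - 16*v + 3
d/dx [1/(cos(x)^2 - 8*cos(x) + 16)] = 2*sin(x)/(cos(x) - 4)^3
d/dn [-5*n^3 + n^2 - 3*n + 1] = -15*n^2 + 2*n - 3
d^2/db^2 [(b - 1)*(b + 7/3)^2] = 6*b + 22/3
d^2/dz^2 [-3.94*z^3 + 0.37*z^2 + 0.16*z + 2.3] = 0.74 - 23.64*z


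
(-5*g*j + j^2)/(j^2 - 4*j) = (-5*g + j)/(j - 4)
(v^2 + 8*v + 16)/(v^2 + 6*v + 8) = (v + 4)/(v + 2)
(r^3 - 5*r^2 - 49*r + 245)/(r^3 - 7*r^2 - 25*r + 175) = (r + 7)/(r + 5)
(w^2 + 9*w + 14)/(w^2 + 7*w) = (w + 2)/w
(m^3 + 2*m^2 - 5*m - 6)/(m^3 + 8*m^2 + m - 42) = (m + 1)/(m + 7)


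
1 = 1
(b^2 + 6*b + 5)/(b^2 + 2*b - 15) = (b + 1)/(b - 3)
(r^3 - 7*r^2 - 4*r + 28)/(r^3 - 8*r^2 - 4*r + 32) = (r - 7)/(r - 8)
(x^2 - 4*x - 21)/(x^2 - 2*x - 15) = (x - 7)/(x - 5)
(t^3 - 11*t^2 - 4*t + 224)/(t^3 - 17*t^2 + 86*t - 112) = (t + 4)/(t - 2)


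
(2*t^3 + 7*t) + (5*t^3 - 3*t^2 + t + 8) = 7*t^3 - 3*t^2 + 8*t + 8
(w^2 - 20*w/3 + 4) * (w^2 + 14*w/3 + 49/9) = w^4 - 2*w^3 - 65*w^2/3 - 476*w/27 + 196/9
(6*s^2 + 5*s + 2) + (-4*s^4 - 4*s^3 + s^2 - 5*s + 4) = -4*s^4 - 4*s^3 + 7*s^2 + 6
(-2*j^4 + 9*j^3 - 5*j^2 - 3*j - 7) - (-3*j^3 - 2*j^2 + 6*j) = -2*j^4 + 12*j^3 - 3*j^2 - 9*j - 7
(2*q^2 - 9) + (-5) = 2*q^2 - 14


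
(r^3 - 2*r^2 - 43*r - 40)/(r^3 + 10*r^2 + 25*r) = (r^2 - 7*r - 8)/(r*(r + 5))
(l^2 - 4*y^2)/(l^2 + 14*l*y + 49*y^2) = (l^2 - 4*y^2)/(l^2 + 14*l*y + 49*y^2)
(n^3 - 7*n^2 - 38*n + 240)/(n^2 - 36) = (n^2 - 13*n + 40)/(n - 6)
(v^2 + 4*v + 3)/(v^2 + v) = (v + 3)/v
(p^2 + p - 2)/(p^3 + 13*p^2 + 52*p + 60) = (p - 1)/(p^2 + 11*p + 30)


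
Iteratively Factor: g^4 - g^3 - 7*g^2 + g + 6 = (g - 3)*(g^3 + 2*g^2 - g - 2) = (g - 3)*(g - 1)*(g^2 + 3*g + 2) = (g - 3)*(g - 1)*(g + 2)*(g + 1)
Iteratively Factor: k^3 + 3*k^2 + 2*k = (k + 1)*(k^2 + 2*k) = (k + 1)*(k + 2)*(k)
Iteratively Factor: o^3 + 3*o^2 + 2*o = (o + 1)*(o^2 + 2*o) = (o + 1)*(o + 2)*(o)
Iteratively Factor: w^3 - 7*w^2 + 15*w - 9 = (w - 1)*(w^2 - 6*w + 9) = (w - 3)*(w - 1)*(w - 3)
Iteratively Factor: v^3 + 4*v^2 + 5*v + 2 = (v + 1)*(v^2 + 3*v + 2) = (v + 1)*(v + 2)*(v + 1)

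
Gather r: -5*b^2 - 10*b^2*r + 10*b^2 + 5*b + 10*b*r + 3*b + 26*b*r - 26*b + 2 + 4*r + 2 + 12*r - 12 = 5*b^2 - 18*b + r*(-10*b^2 + 36*b + 16) - 8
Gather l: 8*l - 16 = 8*l - 16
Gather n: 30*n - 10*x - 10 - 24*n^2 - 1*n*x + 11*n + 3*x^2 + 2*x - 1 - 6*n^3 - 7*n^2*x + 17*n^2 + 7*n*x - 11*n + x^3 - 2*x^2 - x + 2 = -6*n^3 + n^2*(-7*x - 7) + n*(6*x + 30) + x^3 + x^2 - 9*x - 9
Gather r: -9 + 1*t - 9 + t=2*t - 18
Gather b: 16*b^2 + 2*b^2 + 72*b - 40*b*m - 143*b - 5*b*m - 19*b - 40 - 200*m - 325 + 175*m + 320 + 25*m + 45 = 18*b^2 + b*(-45*m - 90)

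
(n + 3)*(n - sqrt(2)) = n^2 - sqrt(2)*n + 3*n - 3*sqrt(2)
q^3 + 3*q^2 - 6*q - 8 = (q - 2)*(q + 1)*(q + 4)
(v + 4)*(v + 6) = v^2 + 10*v + 24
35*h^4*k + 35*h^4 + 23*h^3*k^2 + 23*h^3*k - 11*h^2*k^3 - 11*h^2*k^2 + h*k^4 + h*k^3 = (-7*h + k)*(-5*h + k)*(h + k)*(h*k + h)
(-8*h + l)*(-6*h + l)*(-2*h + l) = -96*h^3 + 76*h^2*l - 16*h*l^2 + l^3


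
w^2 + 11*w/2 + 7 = (w + 2)*(w + 7/2)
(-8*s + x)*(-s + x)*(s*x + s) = 8*s^3*x + 8*s^3 - 9*s^2*x^2 - 9*s^2*x + s*x^3 + s*x^2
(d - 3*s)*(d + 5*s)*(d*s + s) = d^3*s + 2*d^2*s^2 + d^2*s - 15*d*s^3 + 2*d*s^2 - 15*s^3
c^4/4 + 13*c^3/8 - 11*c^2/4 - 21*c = c*(c/4 + 1)*(c - 7/2)*(c + 6)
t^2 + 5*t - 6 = (t - 1)*(t + 6)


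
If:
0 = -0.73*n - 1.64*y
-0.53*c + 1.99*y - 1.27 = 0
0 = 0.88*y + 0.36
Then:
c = -3.93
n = 0.92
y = -0.41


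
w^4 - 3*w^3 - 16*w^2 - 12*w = w*(w - 6)*(w + 1)*(w + 2)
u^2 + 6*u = u*(u + 6)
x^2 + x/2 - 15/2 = (x - 5/2)*(x + 3)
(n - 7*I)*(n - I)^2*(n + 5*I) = n^4 - 4*I*n^3 + 30*n^2 - 68*I*n - 35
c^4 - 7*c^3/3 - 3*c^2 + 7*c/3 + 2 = (c - 3)*(c - 1)*(c + 2/3)*(c + 1)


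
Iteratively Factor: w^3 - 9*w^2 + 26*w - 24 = (w - 3)*(w^2 - 6*w + 8) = (w - 3)*(w - 2)*(w - 4)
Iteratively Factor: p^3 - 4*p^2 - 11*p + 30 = (p + 3)*(p^2 - 7*p + 10) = (p - 5)*(p + 3)*(p - 2)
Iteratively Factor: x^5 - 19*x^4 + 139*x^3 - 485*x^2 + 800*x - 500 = (x - 2)*(x^4 - 17*x^3 + 105*x^2 - 275*x + 250) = (x - 2)^2*(x^3 - 15*x^2 + 75*x - 125) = (x - 5)*(x - 2)^2*(x^2 - 10*x + 25) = (x - 5)^2*(x - 2)^2*(x - 5)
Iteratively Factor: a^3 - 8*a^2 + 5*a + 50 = (a - 5)*(a^2 - 3*a - 10) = (a - 5)^2*(a + 2)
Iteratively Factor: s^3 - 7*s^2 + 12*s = (s - 4)*(s^2 - 3*s) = s*(s - 4)*(s - 3)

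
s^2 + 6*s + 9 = (s + 3)^2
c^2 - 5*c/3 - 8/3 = (c - 8/3)*(c + 1)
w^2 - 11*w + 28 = (w - 7)*(w - 4)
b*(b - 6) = b^2 - 6*b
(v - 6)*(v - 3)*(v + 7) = v^3 - 2*v^2 - 45*v + 126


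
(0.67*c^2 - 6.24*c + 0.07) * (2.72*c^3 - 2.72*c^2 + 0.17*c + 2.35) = 1.8224*c^5 - 18.7952*c^4 + 17.2771*c^3 + 0.3233*c^2 - 14.6521*c + 0.1645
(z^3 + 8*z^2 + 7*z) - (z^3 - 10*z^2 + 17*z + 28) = 18*z^2 - 10*z - 28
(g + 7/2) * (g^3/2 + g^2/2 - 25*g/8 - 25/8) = g^4/2 + 9*g^3/4 - 11*g^2/8 - 225*g/16 - 175/16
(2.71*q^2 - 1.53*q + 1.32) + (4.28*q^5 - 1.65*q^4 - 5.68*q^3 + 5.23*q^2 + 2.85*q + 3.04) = 4.28*q^5 - 1.65*q^4 - 5.68*q^3 + 7.94*q^2 + 1.32*q + 4.36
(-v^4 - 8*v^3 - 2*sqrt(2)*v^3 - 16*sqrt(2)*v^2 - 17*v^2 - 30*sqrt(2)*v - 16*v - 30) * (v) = -v^5 - 8*v^4 - 2*sqrt(2)*v^4 - 16*sqrt(2)*v^3 - 17*v^3 - 30*sqrt(2)*v^2 - 16*v^2 - 30*v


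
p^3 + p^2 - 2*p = p*(p - 1)*(p + 2)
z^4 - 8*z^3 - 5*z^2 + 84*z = z*(z - 7)*(z - 4)*(z + 3)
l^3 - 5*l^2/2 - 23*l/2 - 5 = (l - 5)*(l + 1/2)*(l + 2)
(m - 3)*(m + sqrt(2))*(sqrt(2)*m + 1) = sqrt(2)*m^3 - 3*sqrt(2)*m^2 + 3*m^2 - 9*m + sqrt(2)*m - 3*sqrt(2)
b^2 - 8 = (b - 2*sqrt(2))*(b + 2*sqrt(2))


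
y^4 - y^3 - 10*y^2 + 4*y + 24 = (y - 3)*(y - 2)*(y + 2)^2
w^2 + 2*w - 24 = (w - 4)*(w + 6)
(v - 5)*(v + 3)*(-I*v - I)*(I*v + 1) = v^4 - v^3 - I*v^3 - 17*v^2 + I*v^2 - 15*v + 17*I*v + 15*I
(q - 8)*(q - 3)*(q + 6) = q^3 - 5*q^2 - 42*q + 144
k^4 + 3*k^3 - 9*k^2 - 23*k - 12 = (k - 3)*(k + 1)^2*(k + 4)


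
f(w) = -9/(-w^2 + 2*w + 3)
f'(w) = -9*(2*w - 2)/(-w^2 + 2*w + 3)^2 = 18*(1 - w)/(-w^2 + 2*w + 3)^2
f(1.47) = -2.38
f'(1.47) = -0.59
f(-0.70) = -8.11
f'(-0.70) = 24.84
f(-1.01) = 224.44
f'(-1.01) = 22499.86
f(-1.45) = 4.49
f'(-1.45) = 11.00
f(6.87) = 0.30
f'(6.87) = -0.11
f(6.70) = 0.32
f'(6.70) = -0.13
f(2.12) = -3.28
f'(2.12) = -2.67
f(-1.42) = 4.85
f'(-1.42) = 12.64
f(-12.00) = 0.05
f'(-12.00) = 0.01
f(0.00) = -3.00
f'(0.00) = 2.00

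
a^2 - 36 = (a - 6)*(a + 6)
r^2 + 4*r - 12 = (r - 2)*(r + 6)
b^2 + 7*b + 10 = (b + 2)*(b + 5)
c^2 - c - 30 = (c - 6)*(c + 5)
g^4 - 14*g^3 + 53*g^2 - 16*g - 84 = (g - 7)*(g - 6)*(g - 2)*(g + 1)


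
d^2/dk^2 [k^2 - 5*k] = 2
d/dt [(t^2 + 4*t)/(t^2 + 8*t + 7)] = 2*(2*t^2 + 7*t + 14)/(t^4 + 16*t^3 + 78*t^2 + 112*t + 49)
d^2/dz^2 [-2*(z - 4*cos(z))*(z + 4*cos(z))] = 128*sin(z)^2 - 68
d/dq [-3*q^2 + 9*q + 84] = 9 - 6*q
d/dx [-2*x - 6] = -2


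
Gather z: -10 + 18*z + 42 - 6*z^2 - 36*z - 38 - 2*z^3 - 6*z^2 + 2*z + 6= -2*z^3 - 12*z^2 - 16*z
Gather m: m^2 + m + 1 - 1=m^2 + m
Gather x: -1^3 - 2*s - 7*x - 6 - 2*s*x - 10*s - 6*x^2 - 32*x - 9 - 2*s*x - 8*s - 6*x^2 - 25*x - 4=-20*s - 12*x^2 + x*(-4*s - 64) - 20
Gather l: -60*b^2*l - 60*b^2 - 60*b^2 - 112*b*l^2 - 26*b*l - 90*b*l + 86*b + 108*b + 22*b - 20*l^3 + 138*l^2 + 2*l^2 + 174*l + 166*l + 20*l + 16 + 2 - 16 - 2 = -120*b^2 + 216*b - 20*l^3 + l^2*(140 - 112*b) + l*(-60*b^2 - 116*b + 360)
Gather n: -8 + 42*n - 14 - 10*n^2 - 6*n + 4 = -10*n^2 + 36*n - 18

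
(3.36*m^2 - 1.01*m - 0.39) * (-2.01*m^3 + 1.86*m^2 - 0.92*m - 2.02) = -6.7536*m^5 + 8.2797*m^4 - 4.1859*m^3 - 6.5834*m^2 + 2.399*m + 0.7878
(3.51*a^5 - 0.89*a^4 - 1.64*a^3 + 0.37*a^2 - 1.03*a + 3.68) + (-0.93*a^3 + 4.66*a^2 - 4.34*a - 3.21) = 3.51*a^5 - 0.89*a^4 - 2.57*a^3 + 5.03*a^2 - 5.37*a + 0.47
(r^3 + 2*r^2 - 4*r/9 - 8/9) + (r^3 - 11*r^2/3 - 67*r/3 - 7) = 2*r^3 - 5*r^2/3 - 205*r/9 - 71/9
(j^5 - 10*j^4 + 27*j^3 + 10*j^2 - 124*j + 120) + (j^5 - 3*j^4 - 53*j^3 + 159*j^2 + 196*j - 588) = 2*j^5 - 13*j^4 - 26*j^3 + 169*j^2 + 72*j - 468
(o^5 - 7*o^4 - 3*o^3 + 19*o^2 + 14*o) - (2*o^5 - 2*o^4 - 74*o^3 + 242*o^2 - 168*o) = -o^5 - 5*o^4 + 71*o^3 - 223*o^2 + 182*o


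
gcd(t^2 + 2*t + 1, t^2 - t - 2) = t + 1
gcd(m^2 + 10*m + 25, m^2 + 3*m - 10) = m + 5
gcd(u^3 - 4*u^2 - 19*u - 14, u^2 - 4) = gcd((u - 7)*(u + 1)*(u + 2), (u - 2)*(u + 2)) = u + 2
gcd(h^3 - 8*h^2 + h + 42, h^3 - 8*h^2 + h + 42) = h^3 - 8*h^2 + h + 42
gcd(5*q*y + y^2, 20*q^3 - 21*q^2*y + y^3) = 5*q + y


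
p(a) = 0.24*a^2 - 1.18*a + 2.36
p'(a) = 0.48*a - 1.18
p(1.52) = 1.12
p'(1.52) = -0.45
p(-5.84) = 17.44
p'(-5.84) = -3.98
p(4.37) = 1.79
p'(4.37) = 0.92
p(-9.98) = 38.04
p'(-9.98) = -5.97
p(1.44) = 1.16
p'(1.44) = -0.49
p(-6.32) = 19.40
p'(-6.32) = -4.21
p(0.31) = 2.02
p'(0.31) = -1.03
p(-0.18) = 2.58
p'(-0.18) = -1.27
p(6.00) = 3.92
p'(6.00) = 1.70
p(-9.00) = 32.42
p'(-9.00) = -5.50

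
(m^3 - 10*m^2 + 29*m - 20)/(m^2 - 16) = (m^2 - 6*m + 5)/(m + 4)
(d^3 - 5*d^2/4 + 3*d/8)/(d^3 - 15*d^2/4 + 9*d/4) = (d - 1/2)/(d - 3)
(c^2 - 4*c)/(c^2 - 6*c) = (c - 4)/(c - 6)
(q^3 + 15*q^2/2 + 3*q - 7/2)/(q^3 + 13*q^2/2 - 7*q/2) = (q + 1)/q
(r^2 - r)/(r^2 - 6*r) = (r - 1)/(r - 6)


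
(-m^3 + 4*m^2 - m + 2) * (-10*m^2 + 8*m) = 10*m^5 - 48*m^4 + 42*m^3 - 28*m^2 + 16*m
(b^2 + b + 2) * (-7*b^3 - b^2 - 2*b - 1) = -7*b^5 - 8*b^4 - 17*b^3 - 5*b^2 - 5*b - 2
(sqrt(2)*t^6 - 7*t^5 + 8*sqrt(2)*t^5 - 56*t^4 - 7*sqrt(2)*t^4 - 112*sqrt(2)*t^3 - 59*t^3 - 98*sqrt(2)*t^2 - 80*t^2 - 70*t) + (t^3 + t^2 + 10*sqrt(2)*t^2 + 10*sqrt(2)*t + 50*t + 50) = sqrt(2)*t^6 - 7*t^5 + 8*sqrt(2)*t^5 - 56*t^4 - 7*sqrt(2)*t^4 - 112*sqrt(2)*t^3 - 58*t^3 - 88*sqrt(2)*t^2 - 79*t^2 - 20*t + 10*sqrt(2)*t + 50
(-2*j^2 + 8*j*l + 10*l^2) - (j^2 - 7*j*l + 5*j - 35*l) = -3*j^2 + 15*j*l - 5*j + 10*l^2 + 35*l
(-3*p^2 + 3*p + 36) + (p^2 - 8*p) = -2*p^2 - 5*p + 36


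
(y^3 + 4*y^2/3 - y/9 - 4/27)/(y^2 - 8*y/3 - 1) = (y^2 + y - 4/9)/(y - 3)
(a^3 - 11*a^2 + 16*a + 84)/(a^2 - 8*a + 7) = (a^2 - 4*a - 12)/(a - 1)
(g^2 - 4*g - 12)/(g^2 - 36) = (g + 2)/(g + 6)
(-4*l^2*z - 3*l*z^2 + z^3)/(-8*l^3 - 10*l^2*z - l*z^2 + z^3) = z/(2*l + z)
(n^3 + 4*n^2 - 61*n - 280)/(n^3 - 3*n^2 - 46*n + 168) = (n^2 - 3*n - 40)/(n^2 - 10*n + 24)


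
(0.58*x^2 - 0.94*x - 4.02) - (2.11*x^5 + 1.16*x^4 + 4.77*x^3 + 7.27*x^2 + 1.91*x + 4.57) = -2.11*x^5 - 1.16*x^4 - 4.77*x^3 - 6.69*x^2 - 2.85*x - 8.59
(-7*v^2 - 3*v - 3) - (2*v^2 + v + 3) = -9*v^2 - 4*v - 6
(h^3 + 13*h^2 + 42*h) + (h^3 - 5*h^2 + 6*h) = 2*h^3 + 8*h^2 + 48*h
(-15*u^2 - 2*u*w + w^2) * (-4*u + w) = 60*u^3 - 7*u^2*w - 6*u*w^2 + w^3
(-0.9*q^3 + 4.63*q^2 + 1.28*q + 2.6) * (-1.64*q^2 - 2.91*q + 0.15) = 1.476*q^5 - 4.9742*q^4 - 15.7075*q^3 - 7.2943*q^2 - 7.374*q + 0.39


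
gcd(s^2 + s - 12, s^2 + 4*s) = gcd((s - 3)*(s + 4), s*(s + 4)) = s + 4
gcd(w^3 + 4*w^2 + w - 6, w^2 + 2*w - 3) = w^2 + 2*w - 3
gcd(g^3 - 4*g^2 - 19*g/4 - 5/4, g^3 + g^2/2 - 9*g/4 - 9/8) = g + 1/2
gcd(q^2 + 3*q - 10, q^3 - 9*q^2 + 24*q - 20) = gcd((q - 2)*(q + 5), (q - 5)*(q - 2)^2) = q - 2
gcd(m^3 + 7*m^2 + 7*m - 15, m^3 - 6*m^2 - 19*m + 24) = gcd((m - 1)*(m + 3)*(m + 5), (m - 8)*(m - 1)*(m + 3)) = m^2 + 2*m - 3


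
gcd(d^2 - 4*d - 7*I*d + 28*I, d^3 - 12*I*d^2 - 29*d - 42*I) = d - 7*I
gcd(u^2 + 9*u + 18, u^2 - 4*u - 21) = u + 3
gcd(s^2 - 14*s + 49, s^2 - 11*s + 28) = s - 7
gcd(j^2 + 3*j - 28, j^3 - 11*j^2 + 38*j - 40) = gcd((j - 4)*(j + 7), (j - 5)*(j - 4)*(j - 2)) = j - 4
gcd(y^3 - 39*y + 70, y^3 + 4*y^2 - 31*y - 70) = y^2 + 2*y - 35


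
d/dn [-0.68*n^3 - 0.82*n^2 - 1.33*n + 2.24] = -2.04*n^2 - 1.64*n - 1.33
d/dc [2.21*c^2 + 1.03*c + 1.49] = 4.42*c + 1.03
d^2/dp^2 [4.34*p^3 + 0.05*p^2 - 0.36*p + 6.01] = 26.04*p + 0.1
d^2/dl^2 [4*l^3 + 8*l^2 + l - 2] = 24*l + 16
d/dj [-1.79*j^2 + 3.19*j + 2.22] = 3.19 - 3.58*j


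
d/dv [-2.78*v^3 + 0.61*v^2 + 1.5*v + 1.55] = -8.34*v^2 + 1.22*v + 1.5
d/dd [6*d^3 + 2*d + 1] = 18*d^2 + 2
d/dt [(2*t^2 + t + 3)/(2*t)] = 1 - 3/(2*t^2)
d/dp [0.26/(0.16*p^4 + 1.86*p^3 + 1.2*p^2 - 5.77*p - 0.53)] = (-0.1664*p^3 - 1.4508*p^2 - 0.624*p + 1.5002)/(0.16*p^4 + 1.86*p^3 + 1.2*p^2 - 5.77*p - 0.53)^2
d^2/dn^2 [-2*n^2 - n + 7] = -4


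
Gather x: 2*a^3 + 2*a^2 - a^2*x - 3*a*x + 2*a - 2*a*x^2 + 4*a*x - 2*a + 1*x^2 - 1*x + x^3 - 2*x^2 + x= 2*a^3 + 2*a^2 + x^3 + x^2*(-2*a - 1) + x*(-a^2 + a)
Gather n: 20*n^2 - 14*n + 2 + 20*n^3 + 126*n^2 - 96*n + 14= 20*n^3 + 146*n^2 - 110*n + 16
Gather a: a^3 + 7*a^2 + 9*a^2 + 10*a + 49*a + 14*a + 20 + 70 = a^3 + 16*a^2 + 73*a + 90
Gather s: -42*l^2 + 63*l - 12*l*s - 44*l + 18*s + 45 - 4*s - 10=-42*l^2 + 19*l + s*(14 - 12*l) + 35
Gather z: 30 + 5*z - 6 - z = 4*z + 24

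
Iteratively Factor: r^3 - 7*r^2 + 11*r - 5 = (r - 5)*(r^2 - 2*r + 1) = (r - 5)*(r - 1)*(r - 1)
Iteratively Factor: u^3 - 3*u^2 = (u)*(u^2 - 3*u) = u*(u - 3)*(u)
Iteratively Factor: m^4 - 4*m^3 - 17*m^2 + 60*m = (m)*(m^3 - 4*m^2 - 17*m + 60) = m*(m - 3)*(m^2 - m - 20) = m*(m - 5)*(m - 3)*(m + 4)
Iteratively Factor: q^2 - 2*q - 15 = (q - 5)*(q + 3)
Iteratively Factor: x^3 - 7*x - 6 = (x - 3)*(x^2 + 3*x + 2) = (x - 3)*(x + 2)*(x + 1)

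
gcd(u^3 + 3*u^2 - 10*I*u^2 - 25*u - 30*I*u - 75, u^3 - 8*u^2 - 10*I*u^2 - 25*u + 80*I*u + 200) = u^2 - 10*I*u - 25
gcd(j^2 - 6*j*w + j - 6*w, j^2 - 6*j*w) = -j + 6*w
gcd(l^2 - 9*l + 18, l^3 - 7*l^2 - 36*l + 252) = l - 6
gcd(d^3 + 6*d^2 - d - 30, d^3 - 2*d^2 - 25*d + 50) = d^2 + 3*d - 10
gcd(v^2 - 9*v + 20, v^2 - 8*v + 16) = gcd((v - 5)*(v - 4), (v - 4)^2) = v - 4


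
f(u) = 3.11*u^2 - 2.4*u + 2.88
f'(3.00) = 16.26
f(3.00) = 23.67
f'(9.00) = 53.58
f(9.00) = 233.19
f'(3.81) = 21.30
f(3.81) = 38.88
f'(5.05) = 29.01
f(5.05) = 70.07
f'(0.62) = 1.46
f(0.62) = 2.59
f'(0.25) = -0.84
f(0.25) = 2.47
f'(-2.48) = -17.83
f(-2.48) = 27.96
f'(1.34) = 5.93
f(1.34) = 5.25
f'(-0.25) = -3.96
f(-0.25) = 3.67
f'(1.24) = 5.31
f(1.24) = 4.69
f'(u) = 6.22*u - 2.4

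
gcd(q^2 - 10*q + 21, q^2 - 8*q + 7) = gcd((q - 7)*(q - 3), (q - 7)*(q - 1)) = q - 7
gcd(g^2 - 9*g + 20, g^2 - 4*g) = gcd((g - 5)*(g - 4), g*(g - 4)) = g - 4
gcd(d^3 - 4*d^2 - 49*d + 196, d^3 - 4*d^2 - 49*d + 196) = d^3 - 4*d^2 - 49*d + 196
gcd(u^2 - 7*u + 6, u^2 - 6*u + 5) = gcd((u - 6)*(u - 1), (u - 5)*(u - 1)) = u - 1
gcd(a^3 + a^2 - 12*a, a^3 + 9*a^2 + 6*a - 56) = a + 4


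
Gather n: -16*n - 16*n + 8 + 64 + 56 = 128 - 32*n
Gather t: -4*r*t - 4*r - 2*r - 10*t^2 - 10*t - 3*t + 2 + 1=-6*r - 10*t^2 + t*(-4*r - 13) + 3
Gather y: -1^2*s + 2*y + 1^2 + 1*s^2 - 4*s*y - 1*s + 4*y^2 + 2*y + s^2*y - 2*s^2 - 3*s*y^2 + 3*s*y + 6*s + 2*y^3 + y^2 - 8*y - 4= -s^2 + 4*s + 2*y^3 + y^2*(5 - 3*s) + y*(s^2 - s - 4) - 3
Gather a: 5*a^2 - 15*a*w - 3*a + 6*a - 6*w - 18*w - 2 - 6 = 5*a^2 + a*(3 - 15*w) - 24*w - 8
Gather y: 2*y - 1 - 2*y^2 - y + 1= -2*y^2 + y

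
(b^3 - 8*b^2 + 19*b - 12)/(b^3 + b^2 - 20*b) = (b^2 - 4*b + 3)/(b*(b + 5))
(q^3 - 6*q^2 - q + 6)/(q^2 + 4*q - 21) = (q^3 - 6*q^2 - q + 6)/(q^2 + 4*q - 21)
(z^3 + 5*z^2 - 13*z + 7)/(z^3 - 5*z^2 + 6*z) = (z^3 + 5*z^2 - 13*z + 7)/(z*(z^2 - 5*z + 6))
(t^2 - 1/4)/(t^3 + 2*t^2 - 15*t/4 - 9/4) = (2*t - 1)/(2*t^2 + 3*t - 9)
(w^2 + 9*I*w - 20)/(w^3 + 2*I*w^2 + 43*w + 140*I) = 1/(w - 7*I)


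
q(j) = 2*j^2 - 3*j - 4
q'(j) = 4*j - 3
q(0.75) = -5.12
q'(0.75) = 0.00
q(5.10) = 32.72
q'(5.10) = 17.40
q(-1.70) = 6.88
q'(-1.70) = -9.80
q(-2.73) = 19.10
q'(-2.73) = -13.92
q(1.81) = -2.88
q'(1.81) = 4.24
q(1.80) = -2.92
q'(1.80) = 4.20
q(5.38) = 37.75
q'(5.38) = 18.52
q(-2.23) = 12.64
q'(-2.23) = -11.92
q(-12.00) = 320.00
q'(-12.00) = -51.00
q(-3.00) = 23.00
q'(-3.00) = -15.00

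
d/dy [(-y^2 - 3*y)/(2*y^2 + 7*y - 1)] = (-y^2 + 2*y + 3)/(4*y^4 + 28*y^3 + 45*y^2 - 14*y + 1)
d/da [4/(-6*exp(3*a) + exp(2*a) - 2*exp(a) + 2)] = 8*(9*exp(2*a) - exp(a) + 1)*exp(a)/(6*exp(3*a) - exp(2*a) + 2*exp(a) - 2)^2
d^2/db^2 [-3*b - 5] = 0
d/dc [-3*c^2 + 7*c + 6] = 7 - 6*c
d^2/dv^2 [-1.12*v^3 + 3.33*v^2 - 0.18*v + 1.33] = 6.66 - 6.72*v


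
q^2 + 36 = (q - 6*I)*(q + 6*I)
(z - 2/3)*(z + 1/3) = z^2 - z/3 - 2/9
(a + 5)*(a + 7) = a^2 + 12*a + 35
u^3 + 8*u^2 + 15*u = u*(u + 3)*(u + 5)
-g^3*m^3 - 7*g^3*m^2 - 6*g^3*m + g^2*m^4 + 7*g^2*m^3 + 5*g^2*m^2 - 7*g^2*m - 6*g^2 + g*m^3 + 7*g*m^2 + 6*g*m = (-g + m)*(m + 6)*(g*m + 1)*(g*m + g)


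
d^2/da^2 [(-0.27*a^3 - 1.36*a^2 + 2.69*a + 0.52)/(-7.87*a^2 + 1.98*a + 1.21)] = (-283.576576*a^3 - 111.6567*a^2 - 102.706824*a + 2.890932)/(487.443403*a^6 - 367.905186*a^5 - 132.270303*a^4 + 105.367284*a^3 + 20.336349*a^2 - 8.696754*a - 1.771561)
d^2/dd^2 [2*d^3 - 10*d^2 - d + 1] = 12*d - 20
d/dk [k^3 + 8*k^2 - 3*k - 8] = 3*k^2 + 16*k - 3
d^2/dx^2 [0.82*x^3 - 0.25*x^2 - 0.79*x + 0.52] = 4.92*x - 0.5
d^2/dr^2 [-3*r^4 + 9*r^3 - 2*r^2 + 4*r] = -36*r^2 + 54*r - 4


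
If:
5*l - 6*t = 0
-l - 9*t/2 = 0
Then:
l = 0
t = 0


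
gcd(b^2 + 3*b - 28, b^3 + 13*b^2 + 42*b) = b + 7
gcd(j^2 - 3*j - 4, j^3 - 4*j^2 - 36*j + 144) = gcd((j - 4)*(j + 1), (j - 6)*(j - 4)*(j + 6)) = j - 4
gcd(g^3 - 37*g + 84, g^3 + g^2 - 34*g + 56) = g^2 + 3*g - 28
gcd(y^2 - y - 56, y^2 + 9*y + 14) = y + 7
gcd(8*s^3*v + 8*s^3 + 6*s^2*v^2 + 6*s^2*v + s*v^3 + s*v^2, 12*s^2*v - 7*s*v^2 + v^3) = 1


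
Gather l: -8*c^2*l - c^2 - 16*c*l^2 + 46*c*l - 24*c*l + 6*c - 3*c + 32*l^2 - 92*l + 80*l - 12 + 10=-c^2 + 3*c + l^2*(32 - 16*c) + l*(-8*c^2 + 22*c - 12) - 2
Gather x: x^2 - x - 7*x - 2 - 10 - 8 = x^2 - 8*x - 20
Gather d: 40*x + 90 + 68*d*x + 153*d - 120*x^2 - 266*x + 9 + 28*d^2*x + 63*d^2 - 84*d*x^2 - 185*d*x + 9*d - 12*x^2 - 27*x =d^2*(28*x + 63) + d*(-84*x^2 - 117*x + 162) - 132*x^2 - 253*x + 99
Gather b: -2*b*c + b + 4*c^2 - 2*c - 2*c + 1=b*(1 - 2*c) + 4*c^2 - 4*c + 1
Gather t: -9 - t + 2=-t - 7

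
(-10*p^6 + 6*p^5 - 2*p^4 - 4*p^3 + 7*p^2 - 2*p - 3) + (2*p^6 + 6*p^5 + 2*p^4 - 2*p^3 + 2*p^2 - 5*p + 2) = -8*p^6 + 12*p^5 - 6*p^3 + 9*p^2 - 7*p - 1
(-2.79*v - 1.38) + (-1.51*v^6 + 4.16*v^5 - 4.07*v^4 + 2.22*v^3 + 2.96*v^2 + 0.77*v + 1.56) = -1.51*v^6 + 4.16*v^5 - 4.07*v^4 + 2.22*v^3 + 2.96*v^2 - 2.02*v + 0.18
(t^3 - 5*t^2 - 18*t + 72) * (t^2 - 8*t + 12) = t^5 - 13*t^4 + 34*t^3 + 156*t^2 - 792*t + 864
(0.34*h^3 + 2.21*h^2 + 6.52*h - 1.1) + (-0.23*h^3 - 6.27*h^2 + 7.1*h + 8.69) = 0.11*h^3 - 4.06*h^2 + 13.62*h + 7.59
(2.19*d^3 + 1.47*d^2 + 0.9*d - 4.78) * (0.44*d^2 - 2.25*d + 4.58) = 0.9636*d^5 - 4.2807*d^4 + 7.1187*d^3 + 2.6044*d^2 + 14.877*d - 21.8924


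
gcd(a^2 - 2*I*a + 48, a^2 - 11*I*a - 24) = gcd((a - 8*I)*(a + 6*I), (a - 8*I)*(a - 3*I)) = a - 8*I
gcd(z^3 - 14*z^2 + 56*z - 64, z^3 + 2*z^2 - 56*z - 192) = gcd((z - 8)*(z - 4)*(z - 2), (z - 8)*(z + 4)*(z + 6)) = z - 8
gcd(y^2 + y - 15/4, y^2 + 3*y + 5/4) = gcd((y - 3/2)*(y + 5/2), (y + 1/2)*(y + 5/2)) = y + 5/2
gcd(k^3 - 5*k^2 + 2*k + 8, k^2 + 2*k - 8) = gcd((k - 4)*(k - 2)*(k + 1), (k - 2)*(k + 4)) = k - 2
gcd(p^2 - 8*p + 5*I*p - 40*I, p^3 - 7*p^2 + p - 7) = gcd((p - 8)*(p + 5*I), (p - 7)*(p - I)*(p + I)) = 1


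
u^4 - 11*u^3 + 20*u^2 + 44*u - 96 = (u - 8)*(u - 3)*(u - 2)*(u + 2)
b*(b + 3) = b^2 + 3*b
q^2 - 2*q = q*(q - 2)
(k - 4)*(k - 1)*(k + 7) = k^3 + 2*k^2 - 31*k + 28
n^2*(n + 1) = n^3 + n^2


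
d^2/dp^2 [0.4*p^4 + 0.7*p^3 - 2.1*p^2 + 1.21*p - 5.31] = 4.8*p^2 + 4.2*p - 4.2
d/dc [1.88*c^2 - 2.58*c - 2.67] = 3.76*c - 2.58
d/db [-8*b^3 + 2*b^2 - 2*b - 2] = -24*b^2 + 4*b - 2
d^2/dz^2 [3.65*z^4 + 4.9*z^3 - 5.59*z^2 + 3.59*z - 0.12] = 43.8*z^2 + 29.4*z - 11.18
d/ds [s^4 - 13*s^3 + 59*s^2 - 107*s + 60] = 4*s^3 - 39*s^2 + 118*s - 107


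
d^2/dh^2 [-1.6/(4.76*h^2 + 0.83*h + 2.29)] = (72.50432*h^2 + 12.64256*h - 1.6*(9.52*h + 0.83)*(19.04*h + 1.66) + 34.88128)/(4.76*h^2 + 0.83*h + 2.29)^3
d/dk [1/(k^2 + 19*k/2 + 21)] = 2*(-4*k - 19)/(2*k^2 + 19*k + 42)^2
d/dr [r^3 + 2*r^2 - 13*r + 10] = 3*r^2 + 4*r - 13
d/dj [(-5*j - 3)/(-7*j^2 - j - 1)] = (35*j^2 + 5*j - (5*j + 3)*(14*j + 1) + 5)/(7*j^2 + j + 1)^2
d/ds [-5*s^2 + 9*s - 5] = 9 - 10*s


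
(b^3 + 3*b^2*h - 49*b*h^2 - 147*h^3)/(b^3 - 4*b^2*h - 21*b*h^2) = (b + 7*h)/b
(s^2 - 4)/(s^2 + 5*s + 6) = (s - 2)/(s + 3)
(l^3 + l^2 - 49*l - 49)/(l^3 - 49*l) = (l + 1)/l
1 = 1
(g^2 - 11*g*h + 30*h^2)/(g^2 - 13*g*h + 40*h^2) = (g - 6*h)/(g - 8*h)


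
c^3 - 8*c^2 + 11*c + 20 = (c - 5)*(c - 4)*(c + 1)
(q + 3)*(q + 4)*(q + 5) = q^3 + 12*q^2 + 47*q + 60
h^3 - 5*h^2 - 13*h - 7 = (h - 7)*(h + 1)^2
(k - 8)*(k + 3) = k^2 - 5*k - 24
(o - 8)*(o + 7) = o^2 - o - 56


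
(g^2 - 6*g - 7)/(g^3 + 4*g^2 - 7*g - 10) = (g - 7)/(g^2 + 3*g - 10)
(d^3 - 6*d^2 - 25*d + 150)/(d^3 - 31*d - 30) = (d - 5)/(d + 1)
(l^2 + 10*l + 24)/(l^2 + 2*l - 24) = (l + 4)/(l - 4)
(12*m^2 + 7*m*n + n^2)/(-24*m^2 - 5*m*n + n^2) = (-4*m - n)/(8*m - n)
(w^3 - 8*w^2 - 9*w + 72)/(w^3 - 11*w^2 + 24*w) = (w + 3)/w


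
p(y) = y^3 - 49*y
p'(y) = 3*y^2 - 49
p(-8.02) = -122.87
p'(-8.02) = 143.96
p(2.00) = -90.00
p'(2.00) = -37.00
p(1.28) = -60.62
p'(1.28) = -44.08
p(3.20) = -124.03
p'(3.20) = -18.28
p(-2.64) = 110.96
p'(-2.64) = -28.09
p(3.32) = -126.09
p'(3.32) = -15.93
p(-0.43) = 20.99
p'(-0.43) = -48.45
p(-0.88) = 42.44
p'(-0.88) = -46.68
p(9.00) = 288.00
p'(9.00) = 194.00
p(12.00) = 1140.00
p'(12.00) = 383.00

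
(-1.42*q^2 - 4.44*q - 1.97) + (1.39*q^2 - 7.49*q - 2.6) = -0.03*q^2 - 11.93*q - 4.57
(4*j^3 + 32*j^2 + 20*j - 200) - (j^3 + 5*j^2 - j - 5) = 3*j^3 + 27*j^2 + 21*j - 195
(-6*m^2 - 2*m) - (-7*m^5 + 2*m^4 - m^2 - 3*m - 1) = 7*m^5 - 2*m^4 - 5*m^2 + m + 1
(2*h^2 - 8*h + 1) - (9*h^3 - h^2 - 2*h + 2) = -9*h^3 + 3*h^2 - 6*h - 1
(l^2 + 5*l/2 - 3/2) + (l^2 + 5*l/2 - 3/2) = 2*l^2 + 5*l - 3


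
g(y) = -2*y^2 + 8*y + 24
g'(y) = 8 - 4*y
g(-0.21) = 22.23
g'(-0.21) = 8.84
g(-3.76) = -34.36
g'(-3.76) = 23.04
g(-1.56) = 6.65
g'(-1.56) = 14.24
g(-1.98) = 0.32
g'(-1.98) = 15.92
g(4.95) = 14.60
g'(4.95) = -11.80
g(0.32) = 26.36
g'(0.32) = 6.72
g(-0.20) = 22.32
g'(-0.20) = 8.80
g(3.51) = 27.44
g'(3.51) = -6.04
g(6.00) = 0.00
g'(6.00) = -16.00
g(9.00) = -66.00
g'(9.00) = -28.00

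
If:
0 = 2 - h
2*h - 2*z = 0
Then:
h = 2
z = 2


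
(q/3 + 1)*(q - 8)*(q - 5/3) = q^3/3 - 20*q^2/9 - 47*q/9 + 40/3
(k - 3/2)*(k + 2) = k^2 + k/2 - 3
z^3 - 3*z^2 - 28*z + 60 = (z - 6)*(z - 2)*(z + 5)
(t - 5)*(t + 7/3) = t^2 - 8*t/3 - 35/3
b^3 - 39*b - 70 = (b - 7)*(b + 2)*(b + 5)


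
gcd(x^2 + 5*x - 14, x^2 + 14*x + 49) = x + 7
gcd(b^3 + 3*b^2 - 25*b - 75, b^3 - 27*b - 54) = b + 3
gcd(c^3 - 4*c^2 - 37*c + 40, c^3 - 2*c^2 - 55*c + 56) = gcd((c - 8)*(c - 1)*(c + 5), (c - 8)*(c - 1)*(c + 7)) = c^2 - 9*c + 8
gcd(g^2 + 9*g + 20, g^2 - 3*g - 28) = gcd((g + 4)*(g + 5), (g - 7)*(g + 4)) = g + 4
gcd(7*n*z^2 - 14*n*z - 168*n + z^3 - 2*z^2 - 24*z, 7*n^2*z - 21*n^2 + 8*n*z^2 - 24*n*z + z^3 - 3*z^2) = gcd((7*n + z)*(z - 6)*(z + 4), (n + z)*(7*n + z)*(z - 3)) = 7*n + z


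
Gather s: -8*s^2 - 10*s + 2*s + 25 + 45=-8*s^2 - 8*s + 70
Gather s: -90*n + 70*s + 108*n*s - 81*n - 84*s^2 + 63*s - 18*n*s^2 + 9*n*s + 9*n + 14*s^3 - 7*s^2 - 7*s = -162*n + 14*s^3 + s^2*(-18*n - 91) + s*(117*n + 126)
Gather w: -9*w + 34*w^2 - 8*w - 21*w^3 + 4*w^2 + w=-21*w^3 + 38*w^2 - 16*w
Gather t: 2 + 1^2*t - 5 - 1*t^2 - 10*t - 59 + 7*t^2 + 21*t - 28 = 6*t^2 + 12*t - 90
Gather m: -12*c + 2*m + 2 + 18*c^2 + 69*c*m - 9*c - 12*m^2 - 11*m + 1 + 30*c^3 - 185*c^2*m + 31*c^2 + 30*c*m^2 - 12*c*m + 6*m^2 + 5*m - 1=30*c^3 + 49*c^2 - 21*c + m^2*(30*c - 6) + m*(-185*c^2 + 57*c - 4) + 2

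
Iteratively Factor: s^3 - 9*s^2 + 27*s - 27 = (s - 3)*(s^2 - 6*s + 9) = (s - 3)^2*(s - 3)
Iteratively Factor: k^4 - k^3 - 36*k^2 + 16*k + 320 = (k - 4)*(k^3 + 3*k^2 - 24*k - 80) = (k - 5)*(k - 4)*(k^2 + 8*k + 16) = (k - 5)*(k - 4)*(k + 4)*(k + 4)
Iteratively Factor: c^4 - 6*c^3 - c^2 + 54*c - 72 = (c + 3)*(c^3 - 9*c^2 + 26*c - 24) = (c - 2)*(c + 3)*(c^2 - 7*c + 12) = (c - 4)*(c - 2)*(c + 3)*(c - 3)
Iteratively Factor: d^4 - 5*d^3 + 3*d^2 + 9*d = (d + 1)*(d^3 - 6*d^2 + 9*d) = (d - 3)*(d + 1)*(d^2 - 3*d) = d*(d - 3)*(d + 1)*(d - 3)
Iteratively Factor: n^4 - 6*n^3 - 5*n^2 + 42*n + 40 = (n + 1)*(n^3 - 7*n^2 + 2*n + 40) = (n - 5)*(n + 1)*(n^2 - 2*n - 8) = (n - 5)*(n + 1)*(n + 2)*(n - 4)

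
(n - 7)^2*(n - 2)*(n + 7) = n^4 - 9*n^3 - 35*n^2 + 441*n - 686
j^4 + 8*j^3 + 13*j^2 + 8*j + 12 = (j + 2)*(j + 6)*(j - I)*(j + I)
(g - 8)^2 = g^2 - 16*g + 64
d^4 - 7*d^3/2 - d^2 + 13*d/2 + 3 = (d - 3)*(d - 2)*(d + 1/2)*(d + 1)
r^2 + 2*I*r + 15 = (r - 3*I)*(r + 5*I)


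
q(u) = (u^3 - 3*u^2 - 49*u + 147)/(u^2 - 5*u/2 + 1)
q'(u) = (5/2 - 2*u)*(u^3 - 3*u^2 - 49*u + 147)/(u^2 - 5*u/2 + 1)^2 + (3*u^2 - 6*u - 49)/(u^2 - 5*u/2 + 1) = 2*(2*u^4 - 10*u^3 + 119*u^2 - 600*u + 637)/(4*u^4 - 20*u^3 + 33*u^2 - 20*u + 4)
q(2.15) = 152.41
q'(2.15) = -1302.49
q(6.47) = -0.93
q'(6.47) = 1.78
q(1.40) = -139.38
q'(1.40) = 17.98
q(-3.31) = 11.87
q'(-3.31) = 5.53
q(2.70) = 8.13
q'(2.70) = -43.44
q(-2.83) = 14.86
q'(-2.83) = 7.04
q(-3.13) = 12.90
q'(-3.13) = 6.03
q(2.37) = 39.50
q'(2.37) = -194.90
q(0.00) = 147.00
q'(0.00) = 318.50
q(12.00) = 7.43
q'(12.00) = 1.31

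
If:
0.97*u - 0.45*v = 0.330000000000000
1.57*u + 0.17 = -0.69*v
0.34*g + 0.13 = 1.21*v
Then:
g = -2.15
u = 0.11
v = -0.50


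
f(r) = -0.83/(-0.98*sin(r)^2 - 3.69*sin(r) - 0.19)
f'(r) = -0.83*(1.96*sin(r)*cos(r) + 3.69*cos(r))/(-0.98*sin(r)^2 - 3.69*sin(r) - 0.19)^2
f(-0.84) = -0.41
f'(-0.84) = -0.30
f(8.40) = 0.20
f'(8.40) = 0.14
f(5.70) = -0.54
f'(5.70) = -0.76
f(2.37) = 0.26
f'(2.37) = 0.29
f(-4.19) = 0.20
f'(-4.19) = 0.13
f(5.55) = -0.45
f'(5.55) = -0.43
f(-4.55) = 0.17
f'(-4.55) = 0.03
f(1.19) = 0.19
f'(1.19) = -0.09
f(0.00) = 4.37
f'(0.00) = -84.84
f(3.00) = 1.14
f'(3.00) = 6.11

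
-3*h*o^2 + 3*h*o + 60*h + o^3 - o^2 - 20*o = (-3*h + o)*(o - 5)*(o + 4)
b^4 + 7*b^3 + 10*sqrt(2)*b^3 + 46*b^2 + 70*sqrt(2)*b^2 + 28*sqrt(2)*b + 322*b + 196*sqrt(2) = (b + 7)*(b + sqrt(2))*(b + 2*sqrt(2))*(b + 7*sqrt(2))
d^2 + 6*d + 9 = (d + 3)^2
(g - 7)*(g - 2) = g^2 - 9*g + 14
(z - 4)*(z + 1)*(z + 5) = z^3 + 2*z^2 - 19*z - 20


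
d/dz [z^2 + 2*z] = 2*z + 2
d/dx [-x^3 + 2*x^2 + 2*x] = -3*x^2 + 4*x + 2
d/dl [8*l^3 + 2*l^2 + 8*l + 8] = 24*l^2 + 4*l + 8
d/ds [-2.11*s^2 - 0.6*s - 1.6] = -4.22*s - 0.6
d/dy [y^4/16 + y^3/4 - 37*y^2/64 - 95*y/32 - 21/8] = y^3/4 + 3*y^2/4 - 37*y/32 - 95/32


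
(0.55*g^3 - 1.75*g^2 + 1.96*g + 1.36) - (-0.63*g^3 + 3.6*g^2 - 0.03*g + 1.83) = 1.18*g^3 - 5.35*g^2 + 1.99*g - 0.47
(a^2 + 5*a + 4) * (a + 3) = a^3 + 8*a^2 + 19*a + 12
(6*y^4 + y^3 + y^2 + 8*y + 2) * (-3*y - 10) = -18*y^5 - 63*y^4 - 13*y^3 - 34*y^2 - 86*y - 20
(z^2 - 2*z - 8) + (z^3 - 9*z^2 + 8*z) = z^3 - 8*z^2 + 6*z - 8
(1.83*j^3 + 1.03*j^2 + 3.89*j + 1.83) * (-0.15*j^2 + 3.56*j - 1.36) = -0.2745*j^5 + 6.3603*j^4 + 0.5945*j^3 + 12.1731*j^2 + 1.2244*j - 2.4888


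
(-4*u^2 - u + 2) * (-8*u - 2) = 32*u^3 + 16*u^2 - 14*u - 4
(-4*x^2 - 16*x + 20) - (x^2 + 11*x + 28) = -5*x^2 - 27*x - 8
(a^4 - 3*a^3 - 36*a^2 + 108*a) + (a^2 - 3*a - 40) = a^4 - 3*a^3 - 35*a^2 + 105*a - 40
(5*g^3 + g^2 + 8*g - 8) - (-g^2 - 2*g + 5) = 5*g^3 + 2*g^2 + 10*g - 13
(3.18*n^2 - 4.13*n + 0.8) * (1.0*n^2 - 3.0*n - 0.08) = 3.18*n^4 - 13.67*n^3 + 12.9356*n^2 - 2.0696*n - 0.064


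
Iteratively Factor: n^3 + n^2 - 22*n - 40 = (n + 4)*(n^2 - 3*n - 10) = (n + 2)*(n + 4)*(n - 5)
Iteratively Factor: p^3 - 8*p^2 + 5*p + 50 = (p + 2)*(p^2 - 10*p + 25) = (p - 5)*(p + 2)*(p - 5)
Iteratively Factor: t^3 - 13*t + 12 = (t - 3)*(t^2 + 3*t - 4) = (t - 3)*(t - 1)*(t + 4)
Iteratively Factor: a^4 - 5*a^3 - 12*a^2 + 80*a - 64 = (a - 1)*(a^3 - 4*a^2 - 16*a + 64) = (a - 4)*(a - 1)*(a^2 - 16) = (a - 4)^2*(a - 1)*(a + 4)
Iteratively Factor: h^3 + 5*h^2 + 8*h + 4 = (h + 1)*(h^2 + 4*h + 4) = (h + 1)*(h + 2)*(h + 2)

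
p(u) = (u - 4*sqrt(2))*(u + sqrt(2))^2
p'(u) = (u - 4*sqrt(2))*(2*u + 2*sqrt(2)) + (u + sqrt(2))^2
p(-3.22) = -28.95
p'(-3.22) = 35.32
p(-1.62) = -0.31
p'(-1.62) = 3.04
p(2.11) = -44.05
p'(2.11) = -12.58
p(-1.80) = -1.11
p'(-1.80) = 5.90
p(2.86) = -51.10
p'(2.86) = -5.64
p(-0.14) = -9.41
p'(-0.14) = -13.15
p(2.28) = -46.08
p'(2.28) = -11.30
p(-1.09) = -0.71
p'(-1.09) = -4.27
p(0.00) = -11.31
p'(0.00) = -14.00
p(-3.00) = -21.77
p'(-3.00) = 29.97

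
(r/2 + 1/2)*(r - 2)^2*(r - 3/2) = r^4/2 - 9*r^3/4 + 9*r^2/4 + 2*r - 3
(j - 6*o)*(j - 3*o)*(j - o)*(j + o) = j^4 - 9*j^3*o + 17*j^2*o^2 + 9*j*o^3 - 18*o^4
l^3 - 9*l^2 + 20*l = l*(l - 5)*(l - 4)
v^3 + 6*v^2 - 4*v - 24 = (v - 2)*(v + 2)*(v + 6)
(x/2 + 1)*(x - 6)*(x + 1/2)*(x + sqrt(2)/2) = x^4/2 - 7*x^3/4 + sqrt(2)*x^3/4 - 7*x^2 - 7*sqrt(2)*x^2/8 - 7*sqrt(2)*x/2 - 3*x - 3*sqrt(2)/2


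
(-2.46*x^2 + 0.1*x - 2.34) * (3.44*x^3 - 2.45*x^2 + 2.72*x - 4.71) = -8.4624*x^5 + 6.371*x^4 - 14.9858*x^3 + 17.5916*x^2 - 6.8358*x + 11.0214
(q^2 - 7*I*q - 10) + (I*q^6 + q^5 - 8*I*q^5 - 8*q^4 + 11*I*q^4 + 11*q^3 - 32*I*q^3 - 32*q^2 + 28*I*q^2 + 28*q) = I*q^6 + q^5 - 8*I*q^5 - 8*q^4 + 11*I*q^4 + 11*q^3 - 32*I*q^3 - 31*q^2 + 28*I*q^2 + 28*q - 7*I*q - 10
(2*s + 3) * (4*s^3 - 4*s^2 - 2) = 8*s^4 + 4*s^3 - 12*s^2 - 4*s - 6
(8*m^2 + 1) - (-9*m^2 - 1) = 17*m^2 + 2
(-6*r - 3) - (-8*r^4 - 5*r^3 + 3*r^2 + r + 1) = 8*r^4 + 5*r^3 - 3*r^2 - 7*r - 4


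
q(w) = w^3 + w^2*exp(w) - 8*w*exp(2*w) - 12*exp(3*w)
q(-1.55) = -2.77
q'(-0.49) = -8.07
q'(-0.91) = 0.80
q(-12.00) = -1728.00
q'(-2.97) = 26.71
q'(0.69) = -355.85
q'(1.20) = -1600.30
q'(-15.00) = 675.00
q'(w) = w^2*exp(w) + 3*w^2 - 16*w*exp(2*w) + 2*w*exp(w) - 36*exp(3*w) - 8*exp(2*w)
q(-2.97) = -25.68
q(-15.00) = -3375.00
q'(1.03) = -971.32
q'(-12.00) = 432.00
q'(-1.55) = 7.47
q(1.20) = -538.49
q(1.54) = -1471.28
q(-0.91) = -0.02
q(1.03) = -324.31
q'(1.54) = -4331.44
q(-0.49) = -1.26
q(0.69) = -115.76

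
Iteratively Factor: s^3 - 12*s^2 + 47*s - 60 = (s - 3)*(s^2 - 9*s + 20) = (s - 4)*(s - 3)*(s - 5)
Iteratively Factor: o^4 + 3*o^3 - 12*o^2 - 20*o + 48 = (o + 4)*(o^3 - o^2 - 8*o + 12) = (o - 2)*(o + 4)*(o^2 + o - 6) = (o - 2)*(o + 3)*(o + 4)*(o - 2)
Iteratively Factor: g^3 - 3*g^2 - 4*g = (g + 1)*(g^2 - 4*g) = (g - 4)*(g + 1)*(g)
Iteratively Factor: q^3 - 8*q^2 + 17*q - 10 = (q - 2)*(q^2 - 6*q + 5) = (q - 5)*(q - 2)*(q - 1)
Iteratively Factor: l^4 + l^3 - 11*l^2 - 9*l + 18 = (l + 2)*(l^3 - l^2 - 9*l + 9) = (l + 2)*(l + 3)*(l^2 - 4*l + 3) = (l - 1)*(l + 2)*(l + 3)*(l - 3)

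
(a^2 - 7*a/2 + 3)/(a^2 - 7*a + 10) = (a - 3/2)/(a - 5)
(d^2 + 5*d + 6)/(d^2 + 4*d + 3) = (d + 2)/(d + 1)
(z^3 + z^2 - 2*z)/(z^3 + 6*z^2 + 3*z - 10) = z/(z + 5)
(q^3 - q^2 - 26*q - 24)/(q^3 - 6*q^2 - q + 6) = (q + 4)/(q - 1)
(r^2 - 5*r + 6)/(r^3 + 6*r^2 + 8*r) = (r^2 - 5*r + 6)/(r*(r^2 + 6*r + 8))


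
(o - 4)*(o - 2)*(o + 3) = o^3 - 3*o^2 - 10*o + 24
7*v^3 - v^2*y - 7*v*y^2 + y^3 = (-7*v + y)*(-v + y)*(v + y)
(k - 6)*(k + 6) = k^2 - 36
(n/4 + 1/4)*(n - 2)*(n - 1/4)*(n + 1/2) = n^4/4 - 3*n^3/16 - 19*n^2/32 - 3*n/32 + 1/16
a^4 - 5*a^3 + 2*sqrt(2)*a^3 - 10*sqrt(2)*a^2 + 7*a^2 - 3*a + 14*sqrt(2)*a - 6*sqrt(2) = (a - 3)*(a - 1)^2*(a + 2*sqrt(2))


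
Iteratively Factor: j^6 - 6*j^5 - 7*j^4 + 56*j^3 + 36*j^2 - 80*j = (j + 2)*(j^5 - 8*j^4 + 9*j^3 + 38*j^2 - 40*j) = (j - 1)*(j + 2)*(j^4 - 7*j^3 + 2*j^2 + 40*j) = (j - 4)*(j - 1)*(j + 2)*(j^3 - 3*j^2 - 10*j) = (j - 5)*(j - 4)*(j - 1)*(j + 2)*(j^2 + 2*j) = (j - 5)*(j - 4)*(j - 1)*(j + 2)^2*(j)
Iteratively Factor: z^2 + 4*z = (z)*(z + 4)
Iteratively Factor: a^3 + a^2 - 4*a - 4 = (a + 2)*(a^2 - a - 2) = (a + 1)*(a + 2)*(a - 2)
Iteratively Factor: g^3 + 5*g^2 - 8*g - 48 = (g + 4)*(g^2 + g - 12) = (g - 3)*(g + 4)*(g + 4)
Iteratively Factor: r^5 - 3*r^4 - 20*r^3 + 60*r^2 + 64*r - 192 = (r - 4)*(r^4 + r^3 - 16*r^2 - 4*r + 48) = (r - 4)*(r - 3)*(r^3 + 4*r^2 - 4*r - 16) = (r - 4)*(r - 3)*(r + 2)*(r^2 + 2*r - 8) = (r - 4)*(r - 3)*(r + 2)*(r + 4)*(r - 2)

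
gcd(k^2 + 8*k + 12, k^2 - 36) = k + 6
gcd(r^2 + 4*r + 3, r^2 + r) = r + 1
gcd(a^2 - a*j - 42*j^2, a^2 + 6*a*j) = a + 6*j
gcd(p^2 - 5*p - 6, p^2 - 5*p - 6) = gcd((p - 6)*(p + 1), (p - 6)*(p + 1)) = p^2 - 5*p - 6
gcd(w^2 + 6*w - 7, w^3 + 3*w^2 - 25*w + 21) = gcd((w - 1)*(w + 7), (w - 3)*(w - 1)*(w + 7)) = w^2 + 6*w - 7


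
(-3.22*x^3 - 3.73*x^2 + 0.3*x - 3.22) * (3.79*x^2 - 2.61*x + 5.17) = -12.2038*x^5 - 5.7325*x^4 - 5.7751*x^3 - 32.2709*x^2 + 9.9552*x - 16.6474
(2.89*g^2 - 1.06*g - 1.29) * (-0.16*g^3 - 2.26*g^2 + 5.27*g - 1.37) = -0.4624*g^5 - 6.3618*g^4 + 17.8323*g^3 - 6.6301*g^2 - 5.3461*g + 1.7673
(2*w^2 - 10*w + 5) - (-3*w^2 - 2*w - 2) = 5*w^2 - 8*w + 7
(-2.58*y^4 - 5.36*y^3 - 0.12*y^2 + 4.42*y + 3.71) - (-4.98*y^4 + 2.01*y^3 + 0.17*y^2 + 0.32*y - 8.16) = 2.4*y^4 - 7.37*y^3 - 0.29*y^2 + 4.1*y + 11.87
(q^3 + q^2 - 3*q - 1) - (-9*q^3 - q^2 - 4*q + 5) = 10*q^3 + 2*q^2 + q - 6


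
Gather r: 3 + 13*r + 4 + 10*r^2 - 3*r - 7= 10*r^2 + 10*r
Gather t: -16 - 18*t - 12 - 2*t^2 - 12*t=-2*t^2 - 30*t - 28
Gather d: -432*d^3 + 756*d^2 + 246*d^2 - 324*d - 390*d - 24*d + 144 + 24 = -432*d^3 + 1002*d^2 - 738*d + 168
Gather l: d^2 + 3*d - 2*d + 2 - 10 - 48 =d^2 + d - 56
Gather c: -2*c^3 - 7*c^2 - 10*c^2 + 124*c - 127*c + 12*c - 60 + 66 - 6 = -2*c^3 - 17*c^2 + 9*c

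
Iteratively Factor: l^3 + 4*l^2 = (l)*(l^2 + 4*l) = l*(l + 4)*(l)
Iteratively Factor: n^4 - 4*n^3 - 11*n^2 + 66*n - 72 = (n - 2)*(n^3 - 2*n^2 - 15*n + 36) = (n - 3)*(n - 2)*(n^2 + n - 12) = (n - 3)*(n - 2)*(n + 4)*(n - 3)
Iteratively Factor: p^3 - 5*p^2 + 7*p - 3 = (p - 1)*(p^2 - 4*p + 3) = (p - 1)^2*(p - 3)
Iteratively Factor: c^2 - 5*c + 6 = (c - 3)*(c - 2)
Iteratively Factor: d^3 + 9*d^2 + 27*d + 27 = (d + 3)*(d^2 + 6*d + 9) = (d + 3)^2*(d + 3)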